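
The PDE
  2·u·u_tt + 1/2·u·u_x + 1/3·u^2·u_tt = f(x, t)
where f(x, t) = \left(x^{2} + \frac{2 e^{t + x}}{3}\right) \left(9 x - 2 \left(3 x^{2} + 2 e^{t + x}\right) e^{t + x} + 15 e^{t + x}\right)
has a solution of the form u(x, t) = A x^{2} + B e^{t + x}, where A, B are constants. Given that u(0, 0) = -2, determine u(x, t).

Substitute the ansatz u = A x^{2} + B e^{t + x} into the left-hand side.
Derivatives of the ansatz:
  u_tt = B e^{t} e^{x}
  u_x = 2 A x + B e^{t} e^{x}
Term by term:
  2·u·u_tt = 2 A B x^{2} e^{t} e^{x} + 2 B^{2} e^{2 t} e^{2 x}
  1/2·u·u_x = A^{2} x^{3} + \frac{A B x^{2} e^{t} e^{x}}{2} + A B x e^{t} e^{x} + \frac{B^{2} e^{2 t} e^{2 x}}{2}
  1/3·u^2·u_tt = \frac{A^{2} B x^{4} e^{t} e^{x}}{3} + \frac{2 A B^{2} x^{2} e^{2 t} e^{2 x}}{3} + \frac{B^{3} e^{3 t} e^{3 x}}{3}
So the left-hand side equals
  \frac{A^{2} B x^{4} e^{t} e^{x}}{3} + A^{2} x^{3} + \frac{2 A B^{2} x^{2} e^{2 t} e^{2 x}}{3} + \frac{5 A B x^{2} e^{t} e^{x}}{2} + A B x e^{t} e^{x} + \frac{B^{3} e^{3 t} e^{3 x}}{3} + \frac{5 B^{2} e^{2 t} e^{2 x}}{2}
This must equal f(x, t) identically; expanded, f = - 6 x^{4} e^{t} e^{x} + 9 x^{3} - 8 x^{2} e^{2 t} e^{2 x} + 15 x^{2} e^{t} e^{x} + 6 x e^{t} e^{x} - \frac{8 e^{3 t} e^{3 x}}{3} + 10 e^{2 t} e^{2 x}.
Matching coefficients of the independent functions:
  [x^{3}]:  A^{2} = 9
  [e^{2 t} e^{2 x}]:  \frac{5 B^{2}}{2} = 10
  [e^{3 t} e^{3 x}]:  \frac{B^{3}}{3} = - \frac{8}{3}
  [x e^{t} e^{x}]:  A B = 6
  [x^{2} e^{t} e^{x}]:  \frac{5 A B}{2} = 15
  [x^{2} e^{2 t} e^{2 x}]:  \frac{2 A B^{2}}{3} = -8
  [x^{4} e^{t} e^{x}]:  \frac{A^{2} B}{3} = -6
Solving: A = -3, B = -2.
Check against the point condition:
  u(0, 0) = -2  ⟹  B = -2  ✓
Hence u(x, t) = - 3 x^{2} - 2 e^{t + x}.

Answer: u(x, t) = - 3 x^{2} - 2 e^{t + x}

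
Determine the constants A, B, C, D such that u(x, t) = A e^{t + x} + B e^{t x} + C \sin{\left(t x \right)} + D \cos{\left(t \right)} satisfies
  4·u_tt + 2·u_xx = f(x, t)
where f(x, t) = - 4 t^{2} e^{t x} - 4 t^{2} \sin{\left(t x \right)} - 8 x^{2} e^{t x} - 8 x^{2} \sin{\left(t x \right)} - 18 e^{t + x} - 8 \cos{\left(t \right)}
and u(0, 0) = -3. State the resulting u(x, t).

Substitute the ansatz u = A e^{t + x} + B e^{t x} + C \sin{\left(t x \right)} + D \cos{\left(t \right)} into the left-hand side.
Derivatives of the ansatz:
  u_tt = A e^{t} e^{x} + B x^{2} e^{t x} - C x^{2} \sin{\left(t x \right)} - D \cos{\left(t \right)}
  u_xx = A e^{t} e^{x} + B t^{2} e^{t x} - C t^{2} \sin{\left(t x \right)}
Term by term:
  4·u_tt = 4 A e^{t} e^{x} + 4 B x^{2} e^{t x} - 4 C x^{2} \sin{\left(t x \right)} - 4 D \cos{\left(t \right)}
  2·u_xx = 2 A e^{t} e^{x} + 2 B t^{2} e^{t x} - 2 C t^{2} \sin{\left(t x \right)}
So the left-hand side equals
  6 A e^{t} e^{x} + 2 B t^{2} e^{t x} + 4 B x^{2} e^{t x} - 2 C t^{2} \sin{\left(t x \right)} - 4 C x^{2} \sin{\left(t x \right)} - 4 D \cos{\left(t \right)}
This must equal f(x, t) identically; expanded, f = - 4 t^{2} e^{t x} - 4 t^{2} \sin{\left(t x \right)} - 8 x^{2} e^{t x} - 8 x^{2} \sin{\left(t x \right)} - 18 e^{t} e^{x} - 8 \cos{\left(t \right)}.
Matching coefficients of the independent functions:
  [t^{2} e^{t x}]:  2 B = -4
  [t^{2} \sin{\left(t x \right)}]:  - 2 C = -4
  [x^{2} e^{t x}]:  4 B = -8
  [x^{2} \sin{\left(t x \right)}]:  - 4 C = -8
  [e^{t} e^{x}]:  6 A = -18
  [\cos{\left(t \right)}]:  - 4 D = -8
Solving: A = -3, B = -2, C = 2, D = 2.
Check against the point condition:
  u(0, 0) = -3  ⟹  A + B + D = -3  ✓
Hence u(x, t) = - 2 e^{t x} - 3 e^{t + x} + 2 \sin{\left(t x \right)} + 2 \cos{\left(t \right)}.

Answer: u(x, t) = - 2 e^{t x} - 3 e^{t + x} + 2 \sin{\left(t x \right)} + 2 \cos{\left(t \right)}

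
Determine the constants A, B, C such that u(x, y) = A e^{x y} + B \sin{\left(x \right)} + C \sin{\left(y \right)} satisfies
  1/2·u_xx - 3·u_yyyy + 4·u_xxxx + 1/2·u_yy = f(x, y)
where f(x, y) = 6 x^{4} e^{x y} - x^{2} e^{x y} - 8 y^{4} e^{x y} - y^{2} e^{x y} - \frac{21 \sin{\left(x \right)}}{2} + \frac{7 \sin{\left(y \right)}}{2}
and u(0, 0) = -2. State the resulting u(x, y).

Substitute the ansatz u = A e^{x y} + B \sin{\left(x \right)} + C \sin{\left(y \right)} into the left-hand side.
Derivatives of the ansatz:
  u_xx = A y^{2} e^{x y} - B \sin{\left(x \right)}
  u_yyyy = A x^{4} e^{x y} + C \sin{\left(y \right)}
  u_xxxx = A y^{4} e^{x y} + B \sin{\left(x \right)}
  u_yy = A x^{2} e^{x y} - C \sin{\left(y \right)}
Term by term:
  1/2·u_xx = \frac{A y^{2} e^{x y}}{2} - \frac{B \sin{\left(x \right)}}{2}
  -3·u_yyyy = - 3 A x^{4} e^{x y} - 3 C \sin{\left(y \right)}
  4·u_xxxx = 4 A y^{4} e^{x y} + 4 B \sin{\left(x \right)}
  1/2·u_yy = \frac{A x^{2} e^{x y}}{2} - \frac{C \sin{\left(y \right)}}{2}
So the left-hand side equals
  - 3 A x^{4} e^{x y} + \frac{A x^{2} e^{x y}}{2} + 4 A y^{4} e^{x y} + \frac{A y^{2} e^{x y}}{2} + \frac{7 B \sin{\left(x \right)}}{2} - \frac{7 C \sin{\left(y \right)}}{2}
This must equal f(x, y) = 6 x^{4} e^{x y} - x^{2} e^{x y} - 8 y^{4} e^{x y} - y^{2} e^{x y} - \frac{21 \sin{\left(x \right)}}{2} + \frac{7 \sin{\left(y \right)}}{2} identically.
Matching coefficients of the independent functions:
  [x^{2} e^{x y}, y^{2} e^{x y}]:  \frac{A}{2} = -1
  [x^{4} e^{x y}]:  - 3 A = 6
  [y^{4} e^{x y}]:  4 A = -8
  [\sin{\left(x \right)}]:  \frac{7 B}{2} = - \frac{21}{2}
  [\sin{\left(y \right)}]:  - \frac{7 C}{2} = \frac{7}{2}
Solving: A = -2, B = -3, C = -1.
Check against the point condition:
  u(0, 0) = -2  ⟹  A = -2  ✓
Hence u(x, y) = - 2 e^{x y} - 3 \sin{\left(x \right)} - \sin{\left(y \right)}.

Answer: u(x, y) = - 2 e^{x y} - 3 \sin{\left(x \right)} - \sin{\left(y \right)}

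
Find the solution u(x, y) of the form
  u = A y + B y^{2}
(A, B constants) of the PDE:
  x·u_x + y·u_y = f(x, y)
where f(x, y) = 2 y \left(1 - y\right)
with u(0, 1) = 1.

Answer: u(x, y) = - y^{2} + 2 y

Derivation:
Substitute the ansatz u = A y + B y^{2} into the left-hand side.
Derivatives of the ansatz:
  u_x = 0
  u_y = A + 2 B y
Term by term:
  x·u_x = 0
  y·u_y = A y + 2 B y^{2}
So the left-hand side equals
  A y + 2 B y^{2}
This must equal f(x, y) identically; expanded, f = - 2 y^{2} + 2 y.
Matching coefficients of the independent functions:
  [y]:  A = 2
  [y^{2}]:  2 B = -2
Solving: A = 2, B = -1.
Check against the point condition:
  u(0, 1) = 1  ⟹  A + B = 1  ✓
Hence u(x, y) = - y^{2} + 2 y.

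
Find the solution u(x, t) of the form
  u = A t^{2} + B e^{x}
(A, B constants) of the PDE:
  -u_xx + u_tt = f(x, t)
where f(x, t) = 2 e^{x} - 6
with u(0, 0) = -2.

Answer: u(x, t) = - 3 t^{2} - 2 e^{x}

Derivation:
Substitute the ansatz u = A t^{2} + B e^{x} into the left-hand side.
Derivatives of the ansatz:
  u_xx = B e^{x}
  u_tt = 2 A
Term by term:
  -u_xx = - B e^{x}
  u_tt = 2 A
So the left-hand side equals
  2 A - B e^{x}
This must equal f(x, t) = 2 e^{x} - 6 identically.
Matching coefficients of the independent functions:
  [constant term]:  2 A = -6
  [e^{x}]:  - B = 2
Solving: A = -3, B = -2.
Check against the point condition:
  u(0, 0) = -2  ⟹  B = -2  ✓
Hence u(x, t) = - 3 t^{2} - 2 e^{x}.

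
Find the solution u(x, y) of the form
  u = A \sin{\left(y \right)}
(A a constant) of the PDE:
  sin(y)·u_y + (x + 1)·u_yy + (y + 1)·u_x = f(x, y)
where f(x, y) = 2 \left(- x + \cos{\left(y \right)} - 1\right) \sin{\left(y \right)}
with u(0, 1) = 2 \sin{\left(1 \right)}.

Substitute the ansatz u = A \sin{\left(y \right)} into the left-hand side.
Derivatives of the ansatz:
  u_y = A \cos{\left(y \right)}
  u_yy = - A \sin{\left(y \right)}
  u_x = 0
Term by term:
  sin(y)·u_y = A \sin{\left(y \right)} \cos{\left(y \right)}
  (x + 1)·u_yy = - A x \sin{\left(y \right)} - A \sin{\left(y \right)}
  (y + 1)·u_x = 0
So the left-hand side equals
  - A x \sin{\left(y \right)} + A \sin{\left(y \right)} \cos{\left(y \right)} - A \sin{\left(y \right)}
This must equal f(x, y) identically; expanded, f = - 2 x \sin{\left(y \right)} + 2 \sin{\left(y \right)} \cos{\left(y \right)} - 2 \sin{\left(y \right)}.
Matching coefficients of the independent functions:
  [x \sin{\left(y \right)}, \sin{\left(y \right)}]:  - A = -2
  [\sin{\left(y \right)} \cos{\left(y \right)}]:  A = 2
Solving: A = 2.
Check against the point condition:
  u(0, 1) = 2 \sin{\left(1 \right)}  ⟹  A \sin{\left(1 \right)} = 2 \sin{\left(1 \right)}  ✓
Hence u(x, y) = 2 \sin{\left(y \right)}.

Answer: u(x, y) = 2 \sin{\left(y \right)}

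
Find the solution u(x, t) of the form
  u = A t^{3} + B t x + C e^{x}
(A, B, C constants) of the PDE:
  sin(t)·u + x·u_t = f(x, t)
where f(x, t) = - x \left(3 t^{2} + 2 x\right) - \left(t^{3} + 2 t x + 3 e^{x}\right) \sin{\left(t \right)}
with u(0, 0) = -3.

Substitute the ansatz u = A t^{3} + B t x + C e^{x} into the left-hand side.
Derivatives of the ansatz:
  u_t = 3 A t^{2} + B x
Term by term:
  sin(t)·u = A t^{3} \sin{\left(t \right)} + B t x \sin{\left(t \right)} + C e^{x} \sin{\left(t \right)}
  x·u_t = 3 A t^{2} x + B x^{2}
So the left-hand side equals
  A t^{3} \sin{\left(t \right)} + 3 A t^{2} x + B t x \sin{\left(t \right)} + B x^{2} + C e^{x} \sin{\left(t \right)}
This must equal f(x, t) identically; expanded, f = - t^{3} \sin{\left(t \right)} - 3 t^{2} x - 2 t x \sin{\left(t \right)} - 2 x^{2} - 3 e^{x} \sin{\left(t \right)}.
Matching coefficients of the independent functions:
  [x^{2}, t x \sin{\left(t \right)}]:  B = -2
  [t^{2} x]:  3 A = -3
  [t^{3} \sin{\left(t \right)}]:  A = -1
  [e^{x} \sin{\left(t \right)}]:  C = -3
Solving: A = -1, B = -2, C = -3.
Check against the point condition:
  u(0, 0) = -3  ⟹  C = -3  ✓
Hence u(x, t) = - t^{3} - 2 t x - 3 e^{x}.

Answer: u(x, t) = - t^{3} - 2 t x - 3 e^{x}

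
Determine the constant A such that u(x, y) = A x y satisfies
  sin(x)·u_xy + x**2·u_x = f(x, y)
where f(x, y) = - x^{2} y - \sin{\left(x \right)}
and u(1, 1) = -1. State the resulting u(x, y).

Substitute the ansatz u = A x y into the left-hand side.
Derivatives of the ansatz:
  u_xy = A
  u_x = A y
Term by term:
  sin(x)·u_xy = A \sin{\left(x \right)}
  x**2·u_x = A x^{2} y
So the left-hand side equals
  A x^{2} y + A \sin{\left(x \right)}
This must equal f(x, y) = - x^{2} y - \sin{\left(x \right)} identically.
Matching coefficients of the independent functions:
  [x^{2} y, \sin{\left(x \right)}]:  A = -1
Solving: A = -1.
Check against the point condition:
  u(1, 1) = -1  ⟹  A = -1  ✓
Hence u(x, y) = - x y.

Answer: u(x, y) = - x y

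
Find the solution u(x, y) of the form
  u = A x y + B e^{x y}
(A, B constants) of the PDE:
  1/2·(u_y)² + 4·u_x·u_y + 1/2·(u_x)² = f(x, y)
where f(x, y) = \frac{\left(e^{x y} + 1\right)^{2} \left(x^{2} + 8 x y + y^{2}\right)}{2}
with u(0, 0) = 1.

Answer: u(x, y) = x y + e^{x y}

Derivation:
Substitute the ansatz u = A x y + B e^{x y} into the left-hand side.
Derivatives of the ansatz:
  u_y = A x + B x e^{x y}
  u_x = A y + B y e^{x y}
Term by term:
  1/2·(u_y)² = \frac{A^{2} x^{2}}{2} + A B x^{2} e^{x y} + \frac{B^{2} x^{2} e^{2 x y}}{2}
  4·u_x·u_y = 4 A^{2} x y + 8 A B x y e^{x y} + 4 B^{2} x y e^{2 x y}
  1/2·(u_x)² = \frac{A^{2} y^{2}}{2} + A B y^{2} e^{x y} + \frac{B^{2} y^{2} e^{2 x y}}{2}
So the left-hand side equals
  \frac{A^{2} x^{2}}{2} + 4 A^{2} x y + \frac{A^{2} y^{2}}{2} + A B x^{2} e^{x y} + 8 A B x y e^{x y} + A B y^{2} e^{x y} + \frac{B^{2} x^{2} e^{2 x y}}{2} + 4 B^{2} x y e^{2 x y} + \frac{B^{2} y^{2} e^{2 x y}}{2}
This must equal f(x, y) identically; expanded, f = \frac{x^{2} e^{2 x y}}{2} + x^{2} e^{x y} + \frac{x^{2}}{2} + 4 x y e^{2 x y} + 8 x y e^{x y} + 4 x y + \frac{y^{2} e^{2 x y}}{2} + y^{2} e^{x y} + \frac{y^{2}}{2}.
Matching coefficients of the independent functions:
  [x^{2}, y^{2}]:  \frac{A^{2}}{2} = \frac{1}{2}
  [x y]:  4 A^{2} = 4
  [x^{2} e^{x y}, y^{2} e^{x y}]:  A B = 1
  [x^{2} e^{2 x y}, y^{2} e^{2 x y}]:  \frac{B^{2}}{2} = \frac{1}{2}
  [x y e^{x y}]:  8 A B = 8
  [x y e^{2 x y}]:  4 B^{2} = 4
These equations allow (A, B) = (-1, -1) or (1, 1).
Impose the point condition(s):
  u(0, 0) = 1  ⟹  B = 1
Only A = 1, B = 1 satisfies everything.
Hence u(x, y) = x y + e^{x y}.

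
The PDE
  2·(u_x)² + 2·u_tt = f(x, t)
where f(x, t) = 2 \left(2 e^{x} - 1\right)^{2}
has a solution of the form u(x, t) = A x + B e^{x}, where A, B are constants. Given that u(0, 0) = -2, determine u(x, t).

Substitute the ansatz u = A x + B e^{x} into the left-hand side.
Derivatives of the ansatz:
  u_x = A + B e^{x}
  u_tt = 0
Term by term:
  2·(u_x)² = 2 A^{2} + 4 A B e^{x} + 2 B^{2} e^{2 x}
  2·u_tt = 0
So the left-hand side equals
  2 A^{2} + 4 A B e^{x} + 2 B^{2} e^{2 x}
This must equal f(x, t) identically; expanded, f = 8 e^{2 x} - 8 e^{x} + 2.
Matching coefficients of the independent functions:
  [constant term]:  2 A^{2} = 2
  [e^{x}]:  4 A B = -8
  [e^{2 x}]:  2 B^{2} = 8
These equations allow (A, B) = (-1, 2) or (1, -2).
Impose the point condition(s):
  u(0, 0) = -2  ⟹  B = -2
Only A = 1, B = -2 satisfies everything.
Hence u(x, t) = x - 2 e^{x}.

Answer: u(x, t) = x - 2 e^{x}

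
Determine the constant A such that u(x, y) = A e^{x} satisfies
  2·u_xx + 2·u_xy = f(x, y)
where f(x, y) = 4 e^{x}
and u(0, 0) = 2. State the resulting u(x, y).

Answer: u(x, y) = 2 e^{x}

Derivation:
Substitute the ansatz u = A e^{x} into the left-hand side.
Derivatives of the ansatz:
  u_xx = A e^{x}
  u_xy = 0
Term by term:
  2·u_xx = 2 A e^{x}
  2·u_xy = 0
So the left-hand side equals
  2 A e^{x}
This must equal f(x, y) = 4 e^{x} identically.
Matching coefficients of the independent functions:
  [e^{x}]:  2 A = 4
Solving: A = 2.
Check against the point condition:
  u(0, 0) = 2  ⟹  A = 2  ✓
Hence u(x, y) = 2 e^{x}.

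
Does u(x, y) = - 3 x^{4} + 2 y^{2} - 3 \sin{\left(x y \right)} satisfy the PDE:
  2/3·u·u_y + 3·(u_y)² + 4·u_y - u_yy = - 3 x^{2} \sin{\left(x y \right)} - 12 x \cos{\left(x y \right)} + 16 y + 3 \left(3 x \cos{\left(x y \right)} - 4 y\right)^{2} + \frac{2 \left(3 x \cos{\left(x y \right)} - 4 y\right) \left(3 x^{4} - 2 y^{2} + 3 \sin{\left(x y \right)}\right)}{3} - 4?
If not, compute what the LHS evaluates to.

Evaluate each term of the left-hand side for u = - 3 x^{4} + 2 y^{2} - 3 \sin{\left(x y \right)}.
Derivatives:
  u_y = - 3 x \cos{\left(x y \right)} + 4 y
  u_yy = 3 x^{2} \sin{\left(x y \right)} + 4
Terms:
  2/3·u·u_y = \frac{2 \left(3 x \cos{\left(x y \right)} - 4 y\right) \left(3 x^{4} - 2 y^{2} + 3 \sin{\left(x y \right)}\right)}{3}
  3·(u_y)² = 3 \left(3 x \cos{\left(x y \right)} - 4 y\right)^{2}
  4·u_y = - 12 x \cos{\left(x y \right)} + 16 y
  -u_yy = - 3 x^{2} \sin{\left(x y \right)} - 4
Sum: LHS = - 3 x^{2} \sin{\left(x y \right)} - 12 x \cos{\left(x y \right)} + 16 y + 3 \left(3 x \cos{\left(x y \right)} - 4 y\right)^{2} + \frac{2 \left(3 x \cos{\left(x y \right)} - 4 y\right) \left(3 x^{4} - 2 y^{2} + 3 \sin{\left(x y \right)}\right)}{3} - 4
This is exactly the given right-hand side, so u is a solution.

Answer: Yes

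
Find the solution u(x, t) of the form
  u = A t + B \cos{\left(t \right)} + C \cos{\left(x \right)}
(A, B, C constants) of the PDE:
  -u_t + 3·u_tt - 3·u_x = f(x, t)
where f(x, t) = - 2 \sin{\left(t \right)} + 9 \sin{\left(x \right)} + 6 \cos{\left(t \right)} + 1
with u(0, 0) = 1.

Substitute the ansatz u = A t + B \cos{\left(t \right)} + C \cos{\left(x \right)} into the left-hand side.
Derivatives of the ansatz:
  u_t = A - B \sin{\left(t \right)}
  u_tt = - B \cos{\left(t \right)}
  u_x = - C \sin{\left(x \right)}
Term by term:
  -u_t = - A + B \sin{\left(t \right)}
  3·u_tt = - 3 B \cos{\left(t \right)}
  -3·u_x = 3 C \sin{\left(x \right)}
So the left-hand side equals
  - A + B \sin{\left(t \right)} - 3 B \cos{\left(t \right)} + 3 C \sin{\left(x \right)}
This must equal f(x, t) = - 2 \sin{\left(t \right)} + 9 \sin{\left(x \right)} + 6 \cos{\left(t \right)} + 1 identically.
Matching coefficients of the independent functions:
  [constant term]:  - A = 1
  [\sin{\left(t \right)}]:  B = -2
  [\sin{\left(x \right)}]:  3 C = 9
  [\cos{\left(t \right)}]:  - 3 B = 6
Solving: A = -1, B = -2, C = 3.
Check against the point condition:
  u(0, 0) = 1  ⟹  B + C = 1  ✓
Hence u(x, t) = - t - 2 \cos{\left(t \right)} + 3 \cos{\left(x \right)}.

Answer: u(x, t) = - t - 2 \cos{\left(t \right)} + 3 \cos{\left(x \right)}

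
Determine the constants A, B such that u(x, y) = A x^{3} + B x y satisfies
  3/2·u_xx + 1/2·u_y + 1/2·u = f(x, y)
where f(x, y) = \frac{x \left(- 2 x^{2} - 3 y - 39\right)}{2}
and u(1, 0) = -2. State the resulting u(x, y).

Substitute the ansatz u = A x^{3} + B x y into the left-hand side.
Derivatives of the ansatz:
  u_xx = 6 A x
  u_y = B x
Term by term:
  3/2·u_xx = 9 A x
  1/2·u_y = \frac{B x}{2}
  1/2·u = \frac{A x^{3}}{2} + \frac{B x y}{2}
So the left-hand side equals
  \frac{A x^{3}}{2} + 9 A x + \frac{B x y}{2} + \frac{B x}{2}
This must equal f(x, y) = \frac{x \left(- 2 x^{2} - 3 y - 39\right)}{2} identically.
Matching coefficients of the independent functions:
  [x]:  9 A + \frac{B}{2} = - \frac{39}{2}
  [x^{3}]:  \frac{A}{2} = -1
  [x y]:  \frac{B}{2} = - \frac{3}{2}
Solving: A = -2, B = -3.
Check against the point condition:
  u(1, 0) = -2  ⟹  A = -2  ✓
Hence u(x, y) = - 2 x^{3} - 3 x y.

Answer: u(x, y) = - 2 x^{3} - 3 x y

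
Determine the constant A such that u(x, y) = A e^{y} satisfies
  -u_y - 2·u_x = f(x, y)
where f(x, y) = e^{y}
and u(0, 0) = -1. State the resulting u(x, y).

Answer: u(x, y) = - e^{y}

Derivation:
Substitute the ansatz u = A e^{y} into the left-hand side.
Derivatives of the ansatz:
  u_y = A e^{y}
  u_x = 0
Term by term:
  -u_y = - A e^{y}
  -2·u_x = 0
So the left-hand side equals
  - A e^{y}
This must equal f(x, y) = e^{y} identically.
Matching coefficients of the independent functions:
  [e^{y}]:  - A = 1
Solving: A = -1.
Check against the point condition:
  u(0, 0) = -1  ⟹  A = -1  ✓
Hence u(x, y) = - e^{y}.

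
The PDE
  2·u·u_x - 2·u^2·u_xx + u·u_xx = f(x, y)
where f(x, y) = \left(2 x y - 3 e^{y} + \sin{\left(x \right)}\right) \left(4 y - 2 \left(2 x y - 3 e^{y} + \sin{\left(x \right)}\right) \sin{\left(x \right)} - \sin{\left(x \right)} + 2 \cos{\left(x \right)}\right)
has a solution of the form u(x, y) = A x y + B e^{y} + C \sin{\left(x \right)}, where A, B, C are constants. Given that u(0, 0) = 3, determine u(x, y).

Substitute the ansatz u = A x y + B e^{y} + C \sin{\left(x \right)} into the left-hand side.
Derivatives of the ansatz:
  u_x = A y + C \cos{\left(x \right)}
  u_xx = - C \sin{\left(x \right)}
Term by term:
  2·u·u_x = 2 A^{2} x y^{2} + 2 A B y e^{y} + 2 A C x y \cos{\left(x \right)} + 2 A C y \sin{\left(x \right)} + 2 B C e^{y} \cos{\left(x \right)} + 2 C^{2} \sin{\left(x \right)} \cos{\left(x \right)}
  -2·u^2·u_xx = 2 A^{2} C x^{2} y^{2} \sin{\left(x \right)} + 4 A B C x y e^{y} \sin{\left(x \right)} + 4 A C^{2} x y \sin^{2}{\left(x \right)} + 2 B^{2} C e^{2 y} \sin{\left(x \right)} + 4 B C^{2} e^{y} \sin^{2}{\left(x \right)} + 2 C^{3} \sin^{3}{\left(x \right)}
  u·u_xx = - A C x y \sin{\left(x \right)} - B C e^{y} \sin{\left(x \right)} - C^{2} \sin^{2}{\left(x \right)}
So the left-hand side equals
  2 A^{2} C x^{2} y^{2} \sin{\left(x \right)} + 2 A^{2} x y^{2} + 4 A B C x y e^{y} \sin{\left(x \right)} + 2 A B y e^{y} + 4 A C^{2} x y \sin^{2}{\left(x \right)} - A C x y \sin{\left(x \right)} + 2 A C x y \cos{\left(x \right)} + 2 A C y \sin{\left(x \right)} + 2 B^{2} C e^{2 y} \sin{\left(x \right)} + 4 B C^{2} e^{y} \sin^{2}{\left(x \right)} - B C e^{y} \sin{\left(x \right)} + 2 B C e^{y} \cos{\left(x \right)} + 2 C^{3} \sin^{3}{\left(x \right)} - C^{2} \sin^{2}{\left(x \right)} + 2 C^{2} \sin{\left(x \right)} \cos{\left(x \right)}
This must equal f(x, y) identically; expanded, f = - 8 x^{2} y^{2} \sin{\left(x \right)} + 8 x y^{2} + 24 x y e^{y} \sin{\left(x \right)} - 8 x y \sin^{2}{\left(x \right)} - 2 x y \sin{\left(x \right)} + 4 x y \cos{\left(x \right)} - 12 y e^{y} + 4 y \sin{\left(x \right)} - 18 e^{2 y} \sin{\left(x \right)} + 12 e^{y} \sin^{2}{\left(x \right)} + 3 e^{y} \sin{\left(x \right)} - 6 e^{y} \cos{\left(x \right)} - 2 \sin^{3}{\left(x \right)} - \sin^{2}{\left(x \right)} + 2 \sin{\left(x \right)} \cos{\left(x \right)}.
Matching coefficients of the independent functions:
(each divided by its leading coefficient; functions giving the same equation are listed together)
  [x y^{2}]:  A^{2} - 4 = 0
  [y e^{y}]:  A B + 6 = 0
  [y \sin{\left(x \right)}, x y \sin{\left(x \right)}, x y \cos{\left(x \right)}]:  A C - 2 = 0
  [e^{y} \sin{\left(x \right)}, e^{y} \cos{\left(x \right)}]:  B C + 3 = 0
  [e^{y} \sin^{2}{\left(x \right)}]:  B C^{2} - 3 = 0
  [e^{2 y} \sin{\left(x \right)}]:  B^{2} C + 9 = 0
  [\sin{\left(x \right)} \cos{\left(x \right)}, \sin^{2}{\left(x \right)}]:  C^{2} - 1 = 0
  [x y \sin^{2}{\left(x \right)}]:  A C^{2} + 2 = 0
  [x^{2} y^{2} \sin{\left(x \right)}]:  A^{2} C + 4 = 0
  [x y e^{y} \sin{\left(x \right)}]:  A B C - 6 = 0
  [\sin^{3}{\left(x \right)}]:  C^{3} + 1 = 0
Solving: A = -2, B = 3, C = -1.
Check against the point condition:
  u(0, 0) = 3  ⟹  B = 3  ✓
Hence u(x, y) = - 2 x y + 3 e^{y} - \sin{\left(x \right)}.

Answer: u(x, y) = - 2 x y + 3 e^{y} - \sin{\left(x \right)}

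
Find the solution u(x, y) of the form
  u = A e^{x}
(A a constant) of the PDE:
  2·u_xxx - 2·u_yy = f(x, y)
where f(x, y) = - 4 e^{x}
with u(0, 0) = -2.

Substitute the ansatz u = A e^{x} into the left-hand side.
Derivatives of the ansatz:
  u_xxx = A e^{x}
  u_yy = 0
Term by term:
  2·u_xxx = 2 A e^{x}
  -2·u_yy = 0
So the left-hand side equals
  2 A e^{x}
This must equal f(x, y) = - 4 e^{x} identically.
Matching coefficients of the independent functions:
  [e^{x}]:  2 A = -4
Solving: A = -2.
Check against the point condition:
  u(0, 0) = -2  ⟹  A = -2  ✓
Hence u(x, y) = - 2 e^{x}.

Answer: u(x, y) = - 2 e^{x}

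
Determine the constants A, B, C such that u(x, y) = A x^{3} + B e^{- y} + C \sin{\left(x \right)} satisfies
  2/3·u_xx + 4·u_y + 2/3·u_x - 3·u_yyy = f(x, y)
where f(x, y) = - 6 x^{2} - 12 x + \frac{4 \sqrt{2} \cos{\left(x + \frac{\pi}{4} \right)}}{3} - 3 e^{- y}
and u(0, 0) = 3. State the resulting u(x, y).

Substitute the ansatz u = A x^{3} + B e^{- y} + C \sin{\left(x \right)} into the left-hand side.
Derivatives of the ansatz:
  u_xx = 6 A x - C \sin{\left(x \right)}
  u_y = - B e^{- y}
  u_x = 3 A x^{2} + C \cos{\left(x \right)}
  u_yyy = - B e^{- y}
Term by term:
  2/3·u_xx = 4 A x - \frac{2 C \sin{\left(x \right)}}{3}
  4·u_y = - 4 B e^{- y}
  2/3·u_x = 2 A x^{2} + \frac{2 C \cos{\left(x \right)}}{3}
  -3·u_yyy = 3 B e^{- y}
So the left-hand side equals
  2 A x^{2} + 4 A x - B e^{- y} - \frac{2 C \sin{\left(x \right)}}{3} + \frac{2 C \cos{\left(x \right)}}{3}
This must equal f(x, y) identically; expanded, f = - 6 x^{2} - 12 x - \frac{4 \sin{\left(x \right)}}{3} + \frac{4 \cos{\left(x \right)}}{3} - 3 e^{- y}.
Matching coefficients of the independent functions:
  [x]:  4 A = -12
  [x^{2}]:  2 A = -6
  [e^{- y}]:  - B = -3
  [\sin{\left(x \right)}]:  - \frac{2 C}{3} = - \frac{4}{3}
  [\cos{\left(x \right)}]:  \frac{2 C}{3} = \frac{4}{3}
Solving: A = -3, B = 3, C = 2.
Check against the point condition:
  u(0, 0) = 3  ⟹  B = 3  ✓
Hence u(x, y) = - 3 x^{3} + 2 \sin{\left(x \right)} + 3 e^{- y}.

Answer: u(x, y) = - 3 x^{3} + 2 \sin{\left(x \right)} + 3 e^{- y}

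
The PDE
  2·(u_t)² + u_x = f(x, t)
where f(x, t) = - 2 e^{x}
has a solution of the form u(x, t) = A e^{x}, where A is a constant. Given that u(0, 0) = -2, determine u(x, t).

Substitute the ansatz u = A e^{x} into the left-hand side.
Derivatives of the ansatz:
  u_t = 0
  u_x = A e^{x}
Term by term:
  2·(u_t)² = 0
  u_x = A e^{x}
So the left-hand side equals
  A e^{x}
This must equal f(x, t) = - 2 e^{x} identically.
Matching coefficients of the independent functions:
  [e^{x}]:  A = -2
Solving: A = -2.
Check against the point condition:
  u(0, 0) = -2  ⟹  A = -2  ✓
Hence u(x, t) = - 2 e^{x}.

Answer: u(x, t) = - 2 e^{x}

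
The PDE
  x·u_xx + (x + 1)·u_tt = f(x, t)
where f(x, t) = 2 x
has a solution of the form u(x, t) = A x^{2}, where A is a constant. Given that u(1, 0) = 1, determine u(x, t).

Substitute the ansatz u = A x^{2} into the left-hand side.
Derivatives of the ansatz:
  u_xx = 2 A
  u_tt = 0
Term by term:
  x·u_xx = 2 A x
  (x + 1)·u_tt = 0
So the left-hand side equals
  2 A x
This must equal f(x, t) = 2 x identically.
Matching coefficients of the independent functions:
  [x]:  2 A = 2
Solving: A = 1.
Check against the point condition:
  u(1, 0) = 1  ⟹  A = 1  ✓
Hence u(x, t) = x^{2}.

Answer: u(x, t) = x^{2}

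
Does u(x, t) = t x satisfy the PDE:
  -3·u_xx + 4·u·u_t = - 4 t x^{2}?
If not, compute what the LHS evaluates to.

Evaluate each term of the left-hand side for u = t x.
Derivatives:
  u_xx = 0
  u_t = x
Terms:
  -3·u_xx = 0
  4·u·u_t = 4 t x^{2}
Sum: LHS = 4 t x^{2}
Given right-hand side: - 4 t x^{2}. Difference LHS − RHS = 8 t x^{2} ≠ 0, so u is not a solution.

Answer: No, the LHS evaluates to 4 t x^{2}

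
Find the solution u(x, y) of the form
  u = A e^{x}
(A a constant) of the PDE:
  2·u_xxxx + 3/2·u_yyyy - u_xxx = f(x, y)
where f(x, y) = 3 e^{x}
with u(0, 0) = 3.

Substitute the ansatz u = A e^{x} into the left-hand side.
Derivatives of the ansatz:
  u_xxxx = A e^{x}
  u_yyyy = 0
  u_xxx = A e^{x}
Term by term:
  2·u_xxxx = 2 A e^{x}
  3/2·u_yyyy = 0
  -u_xxx = - A e^{x}
So the left-hand side equals
  A e^{x}
This must equal f(x, y) = 3 e^{x} identically.
Matching coefficients of the independent functions:
  [e^{x}]:  A = 3
Solving: A = 3.
Check against the point condition:
  u(0, 0) = 3  ⟹  A = 3  ✓
Hence u(x, y) = 3 e^{x}.

Answer: u(x, y) = 3 e^{x}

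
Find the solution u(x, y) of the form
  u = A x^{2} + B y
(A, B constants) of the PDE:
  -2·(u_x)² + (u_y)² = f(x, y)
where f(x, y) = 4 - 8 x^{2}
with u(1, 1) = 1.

Substitute the ansatz u = A x^{2} + B y into the left-hand side.
Derivatives of the ansatz:
  u_x = 2 A x
  u_y = B
Term by term:
  -2·(u_x)² = - 8 A^{2} x^{2}
  (u_y)² = B^{2}
So the left-hand side equals
  - 8 A^{2} x^{2} + B^{2}
This must equal f(x, y) = 4 - 8 x^{2} identically.
Matching coefficients of the independent functions:
  [constant term]:  B^{2} = 4
  [x^{2}]:  - 8 A^{2} = -8
These equations allow (A, B) = (-1, -2) or (-1, 2) or (1, -2) or (1, 2).
Impose the point condition(s):
  u(1, 1) = 1  ⟹  A + B = 1
Only A = -1, B = 2 satisfies everything.
Hence u(x, y) = - x^{2} + 2 y.

Answer: u(x, y) = - x^{2} + 2 y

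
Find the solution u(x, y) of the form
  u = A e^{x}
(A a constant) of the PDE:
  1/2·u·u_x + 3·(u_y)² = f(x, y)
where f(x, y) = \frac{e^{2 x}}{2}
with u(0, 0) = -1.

Answer: u(x, y) = - e^{x}

Derivation:
Substitute the ansatz u = A e^{x} into the left-hand side.
Derivatives of the ansatz:
  u_x = A e^{x}
  u_y = 0
Term by term:
  1/2·u·u_x = \frac{A^{2} e^{2 x}}{2}
  3·(u_y)² = 0
So the left-hand side equals
  \frac{A^{2} e^{2 x}}{2}
This must equal f(x, y) = \frac{e^{2 x}}{2} identically.
Matching coefficients of the independent functions:
  [e^{2 x}]:  \frac{A^{2}}{2} = \frac{1}{2}
These equations allow (A) = (-1) or (1).
Impose the point condition(s):
  u(0, 0) = -1  ⟹  A = -1
Only A = -1 satisfies everything.
Hence u(x, y) = - e^{x}.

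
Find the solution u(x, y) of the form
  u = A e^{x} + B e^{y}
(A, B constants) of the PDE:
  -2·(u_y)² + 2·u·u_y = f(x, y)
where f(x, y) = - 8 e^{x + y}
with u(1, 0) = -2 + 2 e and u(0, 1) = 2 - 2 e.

Substitute the ansatz u = A e^{x} + B e^{y} into the left-hand side.
Derivatives of the ansatz:
  u_y = B e^{y}
Term by term:
  -2·(u_y)² = - 2 B^{2} e^{2 y}
  2·u·u_y = 2 A B e^{x} e^{y} + 2 B^{2} e^{2 y}
So the left-hand side equals
  2 A B e^{x} e^{y}
This must equal f(x, y) identically; expanded, f = - 8 e^{x} e^{y}.
Matching coefficients of the independent functions:
  [e^{x} e^{y}]:  2 A B = -8
These equations do not fix every constant; impose the point condition(s):
  u(1, 0) = -2 + 2 e  ⟹  e A + B = -2 + 2 e
  u(0, 1) = 2 - 2 e  ⟹  A + e B = 2 - 2 e
Solving the combined system: A = 2, B = -2.
Hence u(x, y) = 2 e^{x} - 2 e^{y}.

Answer: u(x, y) = 2 e^{x} - 2 e^{y}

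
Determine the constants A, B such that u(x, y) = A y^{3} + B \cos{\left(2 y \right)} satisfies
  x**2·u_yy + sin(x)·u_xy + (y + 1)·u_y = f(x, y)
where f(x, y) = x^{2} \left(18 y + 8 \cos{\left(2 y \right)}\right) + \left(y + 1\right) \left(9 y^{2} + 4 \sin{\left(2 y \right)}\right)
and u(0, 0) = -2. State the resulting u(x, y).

Substitute the ansatz u = A y^{3} + B \cos{\left(2 y \right)} into the left-hand side.
Derivatives of the ansatz:
  u_yy = 6 A y - 4 B \cos{\left(2 y \right)}
  u_xy = 0
  u_y = 3 A y^{2} - 2 B \sin{\left(2 y \right)}
Term by term:
  x**2·u_yy = 6 A x^{2} y - 4 B x^{2} \cos{\left(2 y \right)}
  sin(x)·u_xy = 0
  (y + 1)·u_y = 3 A y^{3} + 3 A y^{2} - 2 B y \sin{\left(2 y \right)} - 2 B \sin{\left(2 y \right)}
So the left-hand side equals
  6 A x^{2} y + 3 A y^{3} + 3 A y^{2} - 4 B x^{2} \cos{\left(2 y \right)} - 2 B y \sin{\left(2 y \right)} - 2 B \sin{\left(2 y \right)}
This must equal f(x, y) identically; expanded, f = 18 x^{2} y + 8 x^{2} \cos{\left(2 y \right)} + 9 y^{3} + 9 y^{2} + 4 y \sin{\left(2 y \right)} + 4 \sin{\left(2 y \right)}.
Matching coefficients of the independent functions:
  [y^{2}, y^{3}]:  3 A = 9
  [x^{2} y]:  6 A = 18
  [x^{2} \cos{\left(2 y \right)}]:  - 4 B = 8
  [y \sin{\left(2 y \right)}, \sin{\left(2 y \right)}]:  - 2 B = 4
Solving: A = 3, B = -2.
Check against the point condition:
  u(0, 0) = -2  ⟹  B = -2  ✓
Hence u(x, y) = 3 y^{3} - 2 \cos{\left(2 y \right)}.

Answer: u(x, y) = 3 y^{3} - 2 \cos{\left(2 y \right)}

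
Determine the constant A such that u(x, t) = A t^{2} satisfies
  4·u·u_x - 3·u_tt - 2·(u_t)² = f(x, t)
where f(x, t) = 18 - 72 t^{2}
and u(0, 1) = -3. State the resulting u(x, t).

Answer: u(x, t) = - 3 t^{2}

Derivation:
Substitute the ansatz u = A t^{2} into the left-hand side.
Derivatives of the ansatz:
  u_x = 0
  u_tt = 2 A
  u_t = 2 A t
Term by term:
  4·u·u_x = 0
  -3·u_tt = - 6 A
  -2·(u_t)² = - 8 A^{2} t^{2}
So the left-hand side equals
  - 8 A^{2} t^{2} - 6 A
This must equal f(x, t) = 18 - 72 t^{2} identically.
Matching coefficients of the independent functions:
  [constant term]:  - 6 A = 18
  [t^{2}]:  - 8 A^{2} = -72
Solving: A = -3.
Check against the point condition:
  u(0, 1) = -3  ⟹  A = -3  ✓
Hence u(x, t) = - 3 t^{2}.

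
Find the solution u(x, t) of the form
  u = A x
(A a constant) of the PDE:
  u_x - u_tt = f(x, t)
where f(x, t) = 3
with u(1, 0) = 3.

Answer: u(x, t) = 3 x

Derivation:
Substitute the ansatz u = A x into the left-hand side.
Derivatives of the ansatz:
  u_x = A
  u_tt = 0
Term by term:
  u_x = A
  -u_tt = 0
So the left-hand side equals
  A
This must equal f(x, t) = 3 identically.
Matching coefficients of the independent functions:
  [constant term]:  A = 3
Solving: A = 3.
Check against the point condition:
  u(1, 0) = 3  ⟹  A = 3  ✓
Hence u(x, t) = 3 x.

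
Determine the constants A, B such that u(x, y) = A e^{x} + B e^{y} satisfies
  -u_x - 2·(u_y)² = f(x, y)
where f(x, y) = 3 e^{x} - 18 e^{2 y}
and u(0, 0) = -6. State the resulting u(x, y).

Substitute the ansatz u = A e^{x} + B e^{y} into the left-hand side.
Derivatives of the ansatz:
  u_x = A e^{x}
  u_y = B e^{y}
Term by term:
  -u_x = - A e^{x}
  -2·(u_y)² = - 2 B^{2} e^{2 y}
So the left-hand side equals
  - A e^{x} - 2 B^{2} e^{2 y}
This must equal f(x, y) = 3 e^{x} - 18 e^{2 y} identically.
Matching coefficients of the independent functions:
  [e^{x}]:  - A = 3
  [e^{2 y}]:  - 2 B^{2} = -18
These equations allow (A, B) = (-3, -3) or (-3, 3).
Impose the point condition(s):
  u(0, 0) = -6  ⟹  A + B = -6
Only A = -3, B = -3 satisfies everything.
Hence u(x, y) = - 3 e^{x} - 3 e^{y}.

Answer: u(x, y) = - 3 e^{x} - 3 e^{y}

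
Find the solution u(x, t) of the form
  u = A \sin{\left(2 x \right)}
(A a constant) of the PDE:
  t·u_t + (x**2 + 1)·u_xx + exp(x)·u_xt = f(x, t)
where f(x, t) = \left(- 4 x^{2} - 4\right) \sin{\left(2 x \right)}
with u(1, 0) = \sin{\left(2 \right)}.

Answer: u(x, t) = \sin{\left(2 x \right)}

Derivation:
Substitute the ansatz u = A \sin{\left(2 x \right)} into the left-hand side.
Derivatives of the ansatz:
  u_t = 0
  u_xx = - 4 A \sin{\left(2 x \right)}
  u_xt = 0
Term by term:
  t·u_t = 0
  (x**2 + 1)·u_xx = - 4 A x^{2} \sin{\left(2 x \right)} - 4 A \sin{\left(2 x \right)}
  exp(x)·u_xt = 0
So the left-hand side equals
  - 4 A x^{2} \sin{\left(2 x \right)} - 4 A \sin{\left(2 x \right)}
This must equal f(x, t) identically; expanded, f = - 4 x^{2} \sin{\left(2 x \right)} - 4 \sin{\left(2 x \right)}.
Matching coefficients of the independent functions:
  [x^{2} \sin{\left(2 x \right)}, \sin{\left(2 x \right)}]:  - 4 A = -4
Solving: A = 1.
Check against the point condition:
  u(1, 0) = \sin{\left(2 \right)}  ⟹  A \sin{\left(2 \right)} = \sin{\left(2 \right)}  ✓
Hence u(x, t) = \sin{\left(2 x \right)}.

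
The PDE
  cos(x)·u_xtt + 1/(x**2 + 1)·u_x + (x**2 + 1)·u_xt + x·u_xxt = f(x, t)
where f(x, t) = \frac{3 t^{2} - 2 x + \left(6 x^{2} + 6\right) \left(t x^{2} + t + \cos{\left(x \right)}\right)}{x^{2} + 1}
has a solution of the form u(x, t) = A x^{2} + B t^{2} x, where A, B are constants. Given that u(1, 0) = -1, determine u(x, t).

Substitute the ansatz u = A x^{2} + B t^{2} x into the left-hand side.
Derivatives of the ansatz:
  u_xtt = 2 B
  u_x = 2 A x + B t^{2}
  u_xt = 2 B t
  u_xxt = 0
Term by term:
  cos(x)·u_xtt = 2 B \cos{\left(x \right)}
  1/(x**2 + 1)·u_x = \frac{2 A x}{x^{2} + 1} + \frac{B t^{2}}{x^{2} + 1}
  (x**2 + 1)·u_xt = 2 B t x^{2} + 2 B t
  x·u_xxt = 0
So the left-hand side equals
  \frac{2 A x}{x^{2} + 1} + \frac{B t^{2}}{x^{2} + 1} + 2 B t x^{2} + 2 B t + 2 B \cos{\left(x \right)}
This must equal f(x, t) identically; expanded, f = \frac{3 t^{2}}{x^{2} + 1} + 6 t x^{2} + 6 t - \frac{2 x}{x^{2} + 1} + 6 \cos{\left(x \right)}.
Matching coefficients of the independent functions:
  [t, t x^{2}, \cos{\left(x \right)}]:  2 B = 6
  [\frac{t^{2}}{x^{2} + 1}]:  B = 3
  [\frac{x}{x^{2} + 1}]:  2 A = -2
Solving: A = -1, B = 3.
Check against the point condition:
  u(1, 0) = -1  ⟹  A = -1  ✓
Hence u(x, t) = 3 t^{2} x - x^{2}.

Answer: u(x, t) = 3 t^{2} x - x^{2}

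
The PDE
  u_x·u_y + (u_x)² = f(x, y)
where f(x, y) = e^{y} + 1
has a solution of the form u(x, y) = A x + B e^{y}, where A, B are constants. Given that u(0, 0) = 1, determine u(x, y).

Substitute the ansatz u = A x + B e^{y} into the left-hand side.
Derivatives of the ansatz:
  u_x = A
  u_y = B e^{y}
Term by term:
  u_x·u_y = A B e^{y}
  (u_x)² = A^{2}
So the left-hand side equals
  A^{2} + A B e^{y}
This must equal f(x, y) = e^{y} + 1 identically.
Matching coefficients of the independent functions:
  [constant term]:  A^{2} = 1
  [e^{y}]:  A B = 1
These equations allow (A, B) = (-1, -1) or (1, 1).
Impose the point condition(s):
  u(0, 0) = 1  ⟹  B = 1
Only A = 1, B = 1 satisfies everything.
Hence u(x, y) = x + e^{y}.

Answer: u(x, y) = x + e^{y}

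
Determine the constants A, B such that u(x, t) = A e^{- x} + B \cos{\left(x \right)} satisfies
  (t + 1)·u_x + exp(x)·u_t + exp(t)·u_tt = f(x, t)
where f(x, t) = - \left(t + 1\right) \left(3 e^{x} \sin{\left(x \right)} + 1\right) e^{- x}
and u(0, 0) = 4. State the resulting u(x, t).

Substitute the ansatz u = A e^{- x} + B \cos{\left(x \right)} into the left-hand side.
Derivatives of the ansatz:
  u_x = - A e^{- x} - B \sin{\left(x \right)}
  u_t = 0
  u_tt = 0
Term by term:
  (t + 1)·u_x = - A t e^{- x} - A e^{- x} - B t \sin{\left(x \right)} - B \sin{\left(x \right)}
  exp(x)·u_t = 0
  exp(t)·u_tt = 0
So the left-hand side equals
  - A t e^{- x} - A e^{- x} - B t \sin{\left(x \right)} - B \sin{\left(x \right)}
This must equal f(x, t) identically; expanded, f = - 3 t \sin{\left(x \right)} - t e^{- x} - 3 \sin{\left(x \right)} - e^{- x}.
Matching coefficients of the independent functions:
  [t e^{- x}, e^{- x}]:  - A = -1
  [t \sin{\left(x \right)}, \sin{\left(x \right)}]:  - B = -3
Solving: A = 1, B = 3.
Check against the point condition:
  u(0, 0) = 4  ⟹  A + B = 4  ✓
Hence u(x, t) = 3 \cos{\left(x \right)} + e^{- x}.

Answer: u(x, t) = 3 \cos{\left(x \right)} + e^{- x}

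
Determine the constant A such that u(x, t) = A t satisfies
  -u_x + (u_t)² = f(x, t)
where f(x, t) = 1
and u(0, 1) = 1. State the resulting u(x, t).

Answer: u(x, t) = t

Derivation:
Substitute the ansatz u = A t into the left-hand side.
Derivatives of the ansatz:
  u_x = 0
  u_t = A
Term by term:
  -u_x = 0
  (u_t)² = A^{2}
So the left-hand side equals
  A^{2}
This must equal f(x, t) = 1 identically.
Matching coefficients of the independent functions:
  [constant term]:  A^{2} = 1
These equations allow (A) = (-1) or (1).
Impose the point condition(s):
  u(0, 1) = 1  ⟹  A = 1
Only A = 1 satisfies everything.
Hence u(x, t) = t.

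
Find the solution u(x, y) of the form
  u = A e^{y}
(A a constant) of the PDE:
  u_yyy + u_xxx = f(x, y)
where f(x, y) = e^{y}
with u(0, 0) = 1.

Substitute the ansatz u = A e^{y} into the left-hand side.
Derivatives of the ansatz:
  u_yyy = A e^{y}
  u_xxx = 0
Term by term:
  u_yyy = A e^{y}
  u_xxx = 0
So the left-hand side equals
  A e^{y}
This must equal f(x, y) = e^{y} identically.
Matching coefficients of the independent functions:
  [e^{y}]:  A = 1
Solving: A = 1.
Check against the point condition:
  u(0, 0) = 1  ⟹  A = 1  ✓
Hence u(x, y) = e^{y}.

Answer: u(x, y) = e^{y}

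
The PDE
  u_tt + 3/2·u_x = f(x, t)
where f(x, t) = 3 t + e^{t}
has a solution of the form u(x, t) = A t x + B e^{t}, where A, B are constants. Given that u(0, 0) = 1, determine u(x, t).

Answer: u(x, t) = 2 t x + e^{t}

Derivation:
Substitute the ansatz u = A t x + B e^{t} into the left-hand side.
Derivatives of the ansatz:
  u_tt = B e^{t}
  u_x = A t
Term by term:
  u_tt = B e^{t}
  3/2·u_x = \frac{3 A t}{2}
So the left-hand side equals
  \frac{3 A t}{2} + B e^{t}
This must equal f(x, t) = 3 t + e^{t} identically.
Matching coefficients of the independent functions:
  [t]:  \frac{3 A}{2} = 3
  [e^{t}]:  B = 1
Solving: A = 2, B = 1.
Check against the point condition:
  u(0, 0) = 1  ⟹  B = 1  ✓
Hence u(x, t) = 2 t x + e^{t}.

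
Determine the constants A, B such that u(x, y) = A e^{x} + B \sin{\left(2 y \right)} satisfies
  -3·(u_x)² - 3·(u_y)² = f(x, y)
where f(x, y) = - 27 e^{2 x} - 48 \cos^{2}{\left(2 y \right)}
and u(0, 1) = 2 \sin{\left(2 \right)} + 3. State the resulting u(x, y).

Substitute the ansatz u = A e^{x} + B \sin{\left(2 y \right)} into the left-hand side.
Derivatives of the ansatz:
  u_x = A e^{x}
  u_y = 2 B \cos{\left(2 y \right)}
Term by term:
  -3·(u_x)² = - 3 A^{2} e^{2 x}
  -3·(u_y)² = - 12 B^{2} \cos^{2}{\left(2 y \right)}
So the left-hand side equals
  - 3 A^{2} e^{2 x} - 12 B^{2} \cos^{2}{\left(2 y \right)}
This must equal f(x, y) = - 27 e^{2 x} - 48 \cos^{2}{\left(2 y \right)} identically.
Matching coefficients of the independent functions:
  [e^{2 x}]:  - 3 A^{2} = -27
  [\cos^{2}{\left(2 y \right)}]:  - 12 B^{2} = -48
These equations allow (A, B) = (-3, -2) or (-3, 2) or (3, -2) or (3, 2).
Impose the point condition(s):
  u(0, 1) = 2 \sin{\left(2 \right)} + 3  ⟹  A + B \sin{\left(2 \right)} = 2 \sin{\left(2 \right)} + 3
Only A = 3, B = 2 satisfies everything.
Hence u(x, y) = 3 e^{x} + 2 \sin{\left(2 y \right)}.

Answer: u(x, y) = 3 e^{x} + 2 \sin{\left(2 y \right)}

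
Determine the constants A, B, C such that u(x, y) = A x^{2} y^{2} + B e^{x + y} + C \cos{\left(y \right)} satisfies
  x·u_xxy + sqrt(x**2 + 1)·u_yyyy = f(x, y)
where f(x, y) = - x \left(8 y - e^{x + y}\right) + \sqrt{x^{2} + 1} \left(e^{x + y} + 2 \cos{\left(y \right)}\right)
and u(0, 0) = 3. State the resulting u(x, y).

Substitute the ansatz u = A x^{2} y^{2} + B e^{x + y} + C \cos{\left(y \right)} into the left-hand side.
Derivatives of the ansatz:
  u_xxy = 4 A y + B e^{x} e^{y}
  u_yyyy = B e^{x} e^{y} + C \cos{\left(y \right)}
Term by term:
  x·u_xxy = 4 A x y + B x e^{x} e^{y}
  sqrt(x**2 + 1)·u_yyyy = B \sqrt{x^{2} + 1} e^{x} e^{y} + C \sqrt{x^{2} + 1} \cos{\left(y \right)}
So the left-hand side equals
  4 A x y + B x e^{x} e^{y} + B \sqrt{x^{2} + 1} e^{x} e^{y} + C \sqrt{x^{2} + 1} \cos{\left(y \right)}
This must equal f(x, y) identically; expanded, f = - 8 x y + x e^{x} e^{y} + \sqrt{x^{2} + 1} e^{x} e^{y} + 2 \sqrt{x^{2} + 1} \cos{\left(y \right)}.
Matching coefficients of the independent functions:
  [x y]:  4 A = -8
  [\sqrt{x^{2} + 1} \cos{\left(y \right)}]:  C = 2
  [x e^{x} e^{y}, \sqrt{x^{2} + 1} e^{x} e^{y}]:  B = 1
Solving: A = -2, B = 1, C = 2.
Check against the point condition:
  u(0, 0) = 3  ⟹  B + C = 3  ✓
Hence u(x, y) = - 2 x^{2} y^{2} + e^{x + y} + 2 \cos{\left(y \right)}.

Answer: u(x, y) = - 2 x^{2} y^{2} + e^{x + y} + 2 \cos{\left(y \right)}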